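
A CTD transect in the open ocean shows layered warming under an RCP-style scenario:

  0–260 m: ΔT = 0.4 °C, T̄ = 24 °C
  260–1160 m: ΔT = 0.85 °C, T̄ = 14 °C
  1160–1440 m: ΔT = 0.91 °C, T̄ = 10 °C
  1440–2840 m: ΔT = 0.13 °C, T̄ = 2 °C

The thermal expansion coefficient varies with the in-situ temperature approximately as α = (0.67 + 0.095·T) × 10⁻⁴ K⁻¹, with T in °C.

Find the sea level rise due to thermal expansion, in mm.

Layer 1: α = (0.67 + 0.095×24)×10⁻⁴ = 2.95×10⁻⁴ K⁻¹
Layer 2: α = (0.67 + 0.095×14)×10⁻⁴ = 2×10⁻⁴ K⁻¹
Layer 3: α = (0.67 + 0.095×10)×10⁻⁴ = 1.62×10⁻⁴ K⁻¹
Layer 4: α = (0.67 + 0.095×2)×10⁻⁴ = 0.86×10⁻⁴ K⁻¹
0.4 × 260 × 2.95×10⁻⁴ = 0.03068 m
2×10⁻⁴ × 0.85 × 900 = 0.15300 m
1160–1440 m: 1.62×10⁻⁴ × 280 × 0.91 = 0.0412776 m
Layer 4: 0.86×10⁻⁴ × 0.13 × 1400 = 0.015652 m
Δh = 0.03068 + 0.15300 + 0.0412776 + 0.015652 = 0.2406096 m ≈ 241 mm

Δh ≈ 241 mm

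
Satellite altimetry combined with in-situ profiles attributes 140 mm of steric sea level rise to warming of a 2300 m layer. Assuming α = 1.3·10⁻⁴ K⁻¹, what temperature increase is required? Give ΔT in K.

ΔT ≈ 0.47 K

ΔT = Δh/(αH) = 0.14 / (1.3×10⁻⁴ × 2300) ≈ 0.4682 K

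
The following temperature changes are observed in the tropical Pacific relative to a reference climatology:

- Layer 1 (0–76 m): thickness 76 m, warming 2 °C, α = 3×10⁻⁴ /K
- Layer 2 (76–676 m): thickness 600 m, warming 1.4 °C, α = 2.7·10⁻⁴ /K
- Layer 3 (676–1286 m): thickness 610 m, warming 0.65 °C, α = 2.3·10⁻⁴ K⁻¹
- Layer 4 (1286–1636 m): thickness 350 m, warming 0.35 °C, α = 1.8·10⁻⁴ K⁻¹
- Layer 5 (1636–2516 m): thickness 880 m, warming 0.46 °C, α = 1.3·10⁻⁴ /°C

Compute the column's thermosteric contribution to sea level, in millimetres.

Δh = 440 mm

3×10⁻⁴ × 2 × 76 = 0.04560 m
Layer 2: 1.4 × 600 × 2.7×10⁻⁴ = 0.22680 m
Layer 3: 610 × 0.65 × 2.3×10⁻⁴ = 0.091195 m
1.8×10⁻⁴ × 350 × 0.35 = 0.02205 m
1636–2516 m: 1.3×10⁻⁴ × 880 × 0.46 = 0.052624 m
Δh = 0.04560 + 0.22680 + 0.091195 + 0.02205 + 0.052624 = 0.438269 m ≈ 440 mm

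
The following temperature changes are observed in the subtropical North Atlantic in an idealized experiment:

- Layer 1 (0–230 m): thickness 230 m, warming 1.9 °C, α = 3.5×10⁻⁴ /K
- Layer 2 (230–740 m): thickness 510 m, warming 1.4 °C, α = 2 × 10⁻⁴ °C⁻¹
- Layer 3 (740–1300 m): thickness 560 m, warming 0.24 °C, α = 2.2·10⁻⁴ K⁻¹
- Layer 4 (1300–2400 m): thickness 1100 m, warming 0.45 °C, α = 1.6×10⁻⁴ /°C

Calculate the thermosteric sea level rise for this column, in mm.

Δh ≈ 405 mm

0–230 m: 3.5×10⁻⁴ × 1.9 × 230 = 0.15295 m
2×10⁻⁴ × 1.4 × 510 = 0.14280 m
Layer 3: 2.2×10⁻⁴ × 0.24 × 560 = 0.029568 m
1300–2400 m: 1100 × 0.45 × 1.6×10⁻⁴ = 0.07920 m
Δh = 0.15295 + 0.14280 + 0.029568 + 0.07920 = 0.404518 m ≈ 405 mm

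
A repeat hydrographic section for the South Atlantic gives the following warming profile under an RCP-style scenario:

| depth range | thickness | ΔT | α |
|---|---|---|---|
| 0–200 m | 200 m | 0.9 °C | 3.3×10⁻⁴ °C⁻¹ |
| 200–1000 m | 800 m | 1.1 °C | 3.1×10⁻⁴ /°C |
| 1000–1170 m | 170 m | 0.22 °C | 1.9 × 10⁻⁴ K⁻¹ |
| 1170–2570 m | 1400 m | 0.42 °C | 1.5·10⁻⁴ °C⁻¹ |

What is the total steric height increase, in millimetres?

Layer 1: 3.3×10⁻⁴ × 0.9 × 200 = 0.05940 m
3.1×10⁻⁴ × 800 × 1.1 = 0.27280 m
1000–1170 m: 0.22 × 1.9×10⁻⁴ × 170 = 0.007106 m
1170–2570 m: 1400 × 1.5×10⁻⁴ × 0.42 = 0.08820 m
Δh = 0.05940 + 0.27280 + 0.007106 + 0.08820 = 0.427506 m

Δh ≈ 428 mm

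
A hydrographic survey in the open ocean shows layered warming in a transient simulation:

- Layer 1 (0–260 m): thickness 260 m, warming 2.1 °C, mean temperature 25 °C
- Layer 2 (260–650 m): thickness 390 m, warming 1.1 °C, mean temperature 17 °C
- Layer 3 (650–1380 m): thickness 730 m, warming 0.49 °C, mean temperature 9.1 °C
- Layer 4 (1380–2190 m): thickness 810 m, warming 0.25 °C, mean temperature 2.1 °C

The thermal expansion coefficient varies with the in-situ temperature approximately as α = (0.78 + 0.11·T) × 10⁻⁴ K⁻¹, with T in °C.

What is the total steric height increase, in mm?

about 391 mm

Layer 1: α = (0.78 + 0.11×25)×10⁻⁴ = 3.53×10⁻⁴ K⁻¹
Layer 2: α = (0.78 + 0.11×17)×10⁻⁴ = 2.65×10⁻⁴ K⁻¹
Layer 3: α = (0.78 + 0.11×9.1)×10⁻⁴ = 1.781×10⁻⁴ K⁻¹
Layer 4: α = (0.78 + 0.11×2.1)×10⁻⁴ = 1.011×10⁻⁴ K⁻¹
0–260 m: 260 × 2.1 × 3.53×10⁻⁴ = 0.192738 m
260–650 m: 390 × 2.65×10⁻⁴ × 1.1 = 0.113685 m
Layer 3: 1.781×10⁻⁴ × 730 × 0.49 = 0.06370637 m
810 × 0.25 × 1.011×10⁻⁴ = 0.02047275 m
Δh = 0.192738 + 0.113685 + 0.06370637 + 0.02047275 = 0.39060212 m ≈ 391 mm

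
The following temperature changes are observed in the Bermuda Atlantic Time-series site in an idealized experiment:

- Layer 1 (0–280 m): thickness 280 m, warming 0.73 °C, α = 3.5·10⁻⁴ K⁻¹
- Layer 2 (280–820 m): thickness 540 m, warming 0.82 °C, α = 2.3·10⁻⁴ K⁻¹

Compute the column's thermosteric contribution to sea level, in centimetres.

0–280 m: 0.73 × 280 × 3.5×10⁻⁴ = 0.07154 m
0.82 × 2.3×10⁻⁴ × 540 = 0.101844 m
Δh = 0.07154 + 0.101844 = 0.173384 m ≈ 17.3 cm

Δh ≈ 17.3 cm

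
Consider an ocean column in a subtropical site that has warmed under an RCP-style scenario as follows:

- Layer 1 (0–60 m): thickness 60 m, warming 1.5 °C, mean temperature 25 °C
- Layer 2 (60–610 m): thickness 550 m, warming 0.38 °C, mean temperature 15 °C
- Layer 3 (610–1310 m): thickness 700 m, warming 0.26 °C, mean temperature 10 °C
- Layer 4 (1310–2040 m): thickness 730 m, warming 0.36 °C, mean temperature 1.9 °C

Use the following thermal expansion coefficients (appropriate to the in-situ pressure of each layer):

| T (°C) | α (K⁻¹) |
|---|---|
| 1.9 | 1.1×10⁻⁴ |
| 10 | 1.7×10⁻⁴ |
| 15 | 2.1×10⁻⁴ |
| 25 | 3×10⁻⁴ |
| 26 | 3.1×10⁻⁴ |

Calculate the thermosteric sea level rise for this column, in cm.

13 cm

Layer 1 at 25 °C → α = 3×10⁻⁴ K⁻¹
Layer 2 at 15 °C → α = 2.1×10⁻⁴ K⁻¹
Layer 3 at 10 °C → α = 1.7×10⁻⁴ K⁻¹
Layer 4 at 1.9 °C → α = 1.1×10⁻⁴ K⁻¹
60 × 1.5 × 3×10⁻⁴ = 0.02700 m
Layer 2: 2.1×10⁻⁴ × 550 × 0.38 = 0.04389 m
610–1310 m: 1.7×10⁻⁴ × 0.26 × 700 = 0.03094 m
1310–2040 m: 1.1×10⁻⁴ × 0.36 × 730 = 0.028908 m
Δh = 0.02700 + 0.04389 + 0.03094 + 0.028908 = 0.130738 m ≈ 13 cm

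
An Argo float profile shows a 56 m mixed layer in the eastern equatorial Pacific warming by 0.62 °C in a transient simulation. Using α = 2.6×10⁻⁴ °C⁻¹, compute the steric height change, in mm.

Δh = 9.0 mm

Δh = αΔT·H = 2.6×10⁻⁴ × 0.62 × 56 = 0.0090272 m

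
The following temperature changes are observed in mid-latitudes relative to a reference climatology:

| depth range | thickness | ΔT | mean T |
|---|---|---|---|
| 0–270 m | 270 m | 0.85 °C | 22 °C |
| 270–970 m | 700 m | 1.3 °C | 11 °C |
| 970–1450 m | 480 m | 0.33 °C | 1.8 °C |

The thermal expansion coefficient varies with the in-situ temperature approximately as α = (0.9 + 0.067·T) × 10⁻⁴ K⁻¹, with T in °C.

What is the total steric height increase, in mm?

about 220 mm

Layer 1: α = (0.9 + 0.067×22)×10⁻⁴ = 2.374×10⁻⁴ K⁻¹
Layer 2: α = (0.9 + 0.067×11)×10⁻⁴ = 1.637×10⁻⁴ K⁻¹
Layer 3: α = (0.9 + 0.067×1.8)×10⁻⁴ = 1.0206×10⁻⁴ K⁻¹
Layer 1: 0.85 × 2.374×10⁻⁴ × 270 = 0.0544833 m
Layer 2: 1.3 × 700 × 1.637×10⁻⁴ = 0.148967 m
Layer 3: 0.33 × 1.0206×10⁻⁴ × 480 = 0.016166304 m
Δh = 0.0544833 + 0.148967 + 0.016166304 = 0.219616604 m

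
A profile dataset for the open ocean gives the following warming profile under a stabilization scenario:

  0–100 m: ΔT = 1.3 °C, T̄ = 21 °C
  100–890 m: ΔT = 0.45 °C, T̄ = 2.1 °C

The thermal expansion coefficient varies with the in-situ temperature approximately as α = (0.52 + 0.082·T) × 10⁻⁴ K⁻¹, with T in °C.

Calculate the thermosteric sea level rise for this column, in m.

Δh = 0.054 m

Layer 1: α = (0.52 + 0.082×21)×10⁻⁴ = 2.242×10⁻⁴ K⁻¹
Layer 2: α = (0.52 + 0.082×2.1)×10⁻⁴ = 0.6922×10⁻⁴ K⁻¹
1.3 × 2.242×10⁻⁴ × 100 = 0.029146 m
100–890 m: 790 × 0.6922×10⁻⁴ × 0.45 = 0.02460771 m
Δh = 0.029146 + 0.02460771 = 0.05375371 m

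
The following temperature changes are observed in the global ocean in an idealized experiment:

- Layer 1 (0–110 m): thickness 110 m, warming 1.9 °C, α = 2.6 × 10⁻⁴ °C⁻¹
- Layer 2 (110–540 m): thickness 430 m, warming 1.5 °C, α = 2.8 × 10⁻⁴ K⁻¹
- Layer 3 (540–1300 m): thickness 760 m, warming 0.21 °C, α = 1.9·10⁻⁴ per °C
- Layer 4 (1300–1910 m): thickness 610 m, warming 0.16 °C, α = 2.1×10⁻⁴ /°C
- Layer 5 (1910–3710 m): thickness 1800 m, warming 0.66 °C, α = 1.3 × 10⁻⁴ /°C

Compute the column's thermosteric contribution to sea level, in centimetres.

44.0 cm

0–110 m: 1.9 × 2.6×10⁻⁴ × 110 = 0.05434 m
110–540 m: 430 × 1.5 × 2.8×10⁻⁴ = 0.18060 m
760 × 0.21 × 1.9×10⁻⁴ = 0.030324 m
610 × 0.16 × 2.1×10⁻⁴ = 0.020496 m
Layer 5: 1800 × 1.3×10⁻⁴ × 0.66 = 0.15444 m
Δh = 0.05434 + 0.18060 + 0.030324 + 0.020496 + 0.15444 = 0.44020 m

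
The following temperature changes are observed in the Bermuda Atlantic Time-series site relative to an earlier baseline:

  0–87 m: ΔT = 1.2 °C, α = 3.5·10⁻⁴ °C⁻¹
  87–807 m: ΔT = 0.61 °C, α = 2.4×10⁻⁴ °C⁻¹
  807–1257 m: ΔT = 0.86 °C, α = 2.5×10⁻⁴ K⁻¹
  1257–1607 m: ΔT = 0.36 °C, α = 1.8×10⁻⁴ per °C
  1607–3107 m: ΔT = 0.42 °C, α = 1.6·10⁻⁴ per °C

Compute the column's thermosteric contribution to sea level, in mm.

362 mm

0–87 m: 3.5×10⁻⁴ × 87 × 1.2 = 0.03654 m
720 × 2.4×10⁻⁴ × 0.61 = 0.105408 m
0.86 × 450 × 2.5×10⁻⁴ = 0.09675 m
Layer 4: 0.36 × 350 × 1.8×10⁻⁴ = 0.02268 m
Layer 5: 1.6×10⁻⁴ × 0.42 × 1500 = 0.10080 m
Δh = 0.03654 + 0.105408 + 0.09675 + 0.02268 + 0.10080 = 0.362178 m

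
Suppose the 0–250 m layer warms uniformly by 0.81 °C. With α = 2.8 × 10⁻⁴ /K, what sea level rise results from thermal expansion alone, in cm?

5.67 cm of thermosteric rise

Δh = αΔT·H = 2.8×10⁻⁴ × 0.81 × 250 = 0.05670 m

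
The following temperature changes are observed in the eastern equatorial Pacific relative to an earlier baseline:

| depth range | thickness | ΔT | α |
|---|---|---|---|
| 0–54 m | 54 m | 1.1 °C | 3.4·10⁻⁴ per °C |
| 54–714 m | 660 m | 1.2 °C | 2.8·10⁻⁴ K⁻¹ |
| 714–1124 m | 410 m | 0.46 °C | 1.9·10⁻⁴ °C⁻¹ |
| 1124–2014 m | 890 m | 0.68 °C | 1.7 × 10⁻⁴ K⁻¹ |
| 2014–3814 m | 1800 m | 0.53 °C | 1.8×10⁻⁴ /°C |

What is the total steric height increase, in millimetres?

0–54 m: 1.1 × 54 × 3.4×10⁻⁴ = 0.020196 m
Layer 2: 2.8×10⁻⁴ × 1.2 × 660 = 0.22176 m
Layer 3: 0.46 × 1.9×10⁻⁴ × 410 = 0.035834 m
Layer 4: 1.7×10⁻⁴ × 890 × 0.68 = 0.102884 m
Layer 5: 0.53 × 1.8×10⁻⁴ × 1800 = 0.17172 m
Δh = 0.020196 + 0.22176 + 0.035834 + 0.102884 + 0.17172 = 0.552394 m ≈ 550 mm

about 550 mm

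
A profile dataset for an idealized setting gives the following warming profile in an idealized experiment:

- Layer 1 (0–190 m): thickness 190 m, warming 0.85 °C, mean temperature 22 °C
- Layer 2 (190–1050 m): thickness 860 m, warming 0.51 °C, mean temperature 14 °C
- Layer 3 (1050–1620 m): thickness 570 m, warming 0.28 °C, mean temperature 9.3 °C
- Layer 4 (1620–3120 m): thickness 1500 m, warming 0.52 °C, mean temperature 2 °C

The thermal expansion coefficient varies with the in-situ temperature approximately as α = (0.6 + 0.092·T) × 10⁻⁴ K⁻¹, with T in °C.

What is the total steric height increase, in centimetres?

21.0 cm of thermosteric rise

Layer 1: α = (0.6 + 0.092×22)×10⁻⁴ = 2.624×10⁻⁴ K⁻¹
Layer 2: α = (0.6 + 0.092×14)×10⁻⁴ = 1.888×10⁻⁴ K⁻¹
Layer 3: α = (0.6 + 0.092×9.3)×10⁻⁴ = 1.4556×10⁻⁴ K⁻¹
Layer 4: α = (0.6 + 0.092×2)×10⁻⁴ = 0.784×10⁻⁴ K⁻¹
0–190 m: 190 × 0.85 × 2.624×10⁻⁴ = 0.0423776 m
190–1050 m: 1.888×10⁻⁴ × 860 × 0.51 = 0.08280768 m
570 × 0.28 × 1.4556×10⁻⁴ = 0.023231376 m
0.52 × 0.784×10⁻⁴ × 1500 = 0.061152 m
Δh = 0.0423776 + 0.08280768 + 0.023231376 + 0.061152 = 0.209568656 m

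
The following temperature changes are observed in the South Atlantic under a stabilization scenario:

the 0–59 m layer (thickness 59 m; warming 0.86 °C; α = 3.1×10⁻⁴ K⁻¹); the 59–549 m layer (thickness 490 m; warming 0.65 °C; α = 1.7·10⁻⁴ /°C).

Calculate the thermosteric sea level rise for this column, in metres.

Layer 1: 0.86 × 59 × 3.1×10⁻⁴ = 0.0157294 m
Layer 2: 1.7×10⁻⁴ × 490 × 0.65 = 0.054145 m
Δh = 0.0157294 + 0.054145 = 0.0698744 m

about 0.070 m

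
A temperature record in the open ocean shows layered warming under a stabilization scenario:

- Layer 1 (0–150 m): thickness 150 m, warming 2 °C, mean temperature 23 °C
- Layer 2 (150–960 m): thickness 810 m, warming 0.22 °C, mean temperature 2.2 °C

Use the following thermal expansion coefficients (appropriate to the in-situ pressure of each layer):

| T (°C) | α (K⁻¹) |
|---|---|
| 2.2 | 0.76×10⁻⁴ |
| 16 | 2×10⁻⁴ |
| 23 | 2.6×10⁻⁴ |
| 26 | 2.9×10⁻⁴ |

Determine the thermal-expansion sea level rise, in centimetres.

Δh ≈ 9.2 cm

Layer 1 at 23 °C → α = 2.6×10⁻⁴ K⁻¹
Layer 2 at 2.2 °C → α = 0.76×10⁻⁴ K⁻¹
Layer 1: 150 × 2 × 2.6×10⁻⁴ = 0.07800 m
0.76×10⁻⁴ × 810 × 0.22 = 0.0135432 m
Δh = 0.07800 + 0.0135432 = 0.0915432 m ≈ 9.2 cm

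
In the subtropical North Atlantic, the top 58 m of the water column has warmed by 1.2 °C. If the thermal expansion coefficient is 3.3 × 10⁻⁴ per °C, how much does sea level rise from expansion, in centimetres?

2.30 cm of thermosteric rise

Δh = αΔT·H = 3.3×10⁻⁴ × 1.2 × 58 = 0.022968 m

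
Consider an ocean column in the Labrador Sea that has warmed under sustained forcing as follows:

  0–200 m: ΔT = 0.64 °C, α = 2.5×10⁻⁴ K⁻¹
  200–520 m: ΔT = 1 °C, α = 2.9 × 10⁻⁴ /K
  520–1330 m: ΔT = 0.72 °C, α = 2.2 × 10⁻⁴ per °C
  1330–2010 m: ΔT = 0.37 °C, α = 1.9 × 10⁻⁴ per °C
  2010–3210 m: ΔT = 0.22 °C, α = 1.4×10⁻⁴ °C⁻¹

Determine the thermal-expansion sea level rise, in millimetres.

Δh = 340 mm

0–200 m: 2.5×10⁻⁴ × 0.64 × 200 = 0.03200 m
Layer 2: 1 × 320 × 2.9×10⁻⁴ = 0.09280 m
520–1330 m: 0.72 × 810 × 2.2×10⁻⁴ = 0.128304 m
Layer 4: 1.9×10⁻⁴ × 0.37 × 680 = 0.047804 m
1.4×10⁻⁴ × 0.22 × 1200 = 0.03696 m
Δh = 0.03200 + 0.09280 + 0.128304 + 0.047804 + 0.03696 = 0.337868 m ≈ 340 mm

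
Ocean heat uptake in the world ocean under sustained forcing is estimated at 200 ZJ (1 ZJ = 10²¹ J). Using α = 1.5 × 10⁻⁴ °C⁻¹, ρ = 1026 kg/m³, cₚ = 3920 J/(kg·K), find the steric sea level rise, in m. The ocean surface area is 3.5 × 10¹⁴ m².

Δh = 0.021 m

Per unit area: Q = 200×10²¹ / (3.5×10¹⁴) ≈ 5.714×10⁸ J/m²
Δh = αQ/(ρcₚ) = 1.5×10⁻⁴ × 5.714×10⁸ / (1026 × 3920) ≈ 0.021311 m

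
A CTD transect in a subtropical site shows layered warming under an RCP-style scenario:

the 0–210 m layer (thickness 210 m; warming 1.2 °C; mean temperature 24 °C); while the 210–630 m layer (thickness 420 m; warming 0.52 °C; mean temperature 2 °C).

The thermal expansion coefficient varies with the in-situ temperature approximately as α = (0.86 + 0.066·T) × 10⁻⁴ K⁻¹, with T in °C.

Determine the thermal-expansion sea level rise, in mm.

Layer 1: α = (0.86 + 0.066×24)×10⁻⁴ = 2.444×10⁻⁴ K⁻¹
Layer 2: α = (0.86 + 0.066×2)×10⁻⁴ = 0.992×10⁻⁴ K⁻¹
Layer 1: 2.444×10⁻⁴ × 1.2 × 210 = 0.0615888 m
0.992×10⁻⁴ × 420 × 0.52 = 0.02166528 m
Δh = 0.0615888 + 0.02166528 = 0.08325408 m ≈ 83 mm

83 mm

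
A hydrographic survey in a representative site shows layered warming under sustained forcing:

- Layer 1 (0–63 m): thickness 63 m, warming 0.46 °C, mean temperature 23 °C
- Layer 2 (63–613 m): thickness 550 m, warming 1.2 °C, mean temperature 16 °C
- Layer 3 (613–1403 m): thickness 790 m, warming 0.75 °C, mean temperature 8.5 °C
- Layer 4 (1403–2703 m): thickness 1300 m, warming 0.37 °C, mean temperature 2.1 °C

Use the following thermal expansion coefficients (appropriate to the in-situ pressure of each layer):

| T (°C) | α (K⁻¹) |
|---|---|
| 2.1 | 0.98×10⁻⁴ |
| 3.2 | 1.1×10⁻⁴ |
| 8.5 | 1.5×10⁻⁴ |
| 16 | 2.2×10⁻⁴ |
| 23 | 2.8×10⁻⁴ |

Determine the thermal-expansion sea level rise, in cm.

about 29 cm

Layer 1 at 23 °C → α = 2.8×10⁻⁴ K⁻¹
Layer 2 at 16 °C → α = 2.2×10⁻⁴ K⁻¹
Layer 3 at 8.5 °C → α = 1.5×10⁻⁴ K⁻¹
Layer 4 at 2.1 °C → α = 0.98×10⁻⁴ K⁻¹
Layer 1: 0.46 × 2.8×10⁻⁴ × 63 = 0.0081144 m
Layer 2: 550 × 2.2×10⁻⁴ × 1.2 = 0.14520 m
613–1403 m: 0.75 × 790 × 1.5×10⁻⁴ = 0.088875 m
Layer 4: 1300 × 0.98×10⁻⁴ × 0.37 = 0.047138 m
Δh = 0.0081144 + 0.14520 + 0.088875 + 0.047138 = 0.2893274 m ≈ 29 cm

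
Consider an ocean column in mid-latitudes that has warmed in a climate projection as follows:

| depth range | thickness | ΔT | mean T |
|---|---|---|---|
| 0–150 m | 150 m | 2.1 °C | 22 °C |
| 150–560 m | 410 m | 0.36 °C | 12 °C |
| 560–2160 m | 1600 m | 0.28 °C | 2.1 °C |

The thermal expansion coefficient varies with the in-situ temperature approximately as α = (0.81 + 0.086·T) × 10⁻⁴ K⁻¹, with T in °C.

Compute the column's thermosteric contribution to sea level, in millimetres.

Layer 1: α = (0.81 + 0.086×22)×10⁻⁴ = 2.702×10⁻⁴ K⁻¹
Layer 2: α = (0.81 + 0.086×12)×10⁻⁴ = 1.842×10⁻⁴ K⁻¹
Layer 3: α = (0.81 + 0.086×2.1)×10⁻⁴ = 0.9906×10⁻⁴ K⁻¹
2.702×10⁻⁴ × 150 × 2.1 = 0.085113 m
1.842×10⁻⁴ × 410 × 0.36 = 0.02718792 m
0.28 × 0.9906×10⁻⁴ × 1600 = 0.04437888 m
Δh = 0.085113 + 0.02718792 + 0.04437888 = 0.1566798 m

about 160 mm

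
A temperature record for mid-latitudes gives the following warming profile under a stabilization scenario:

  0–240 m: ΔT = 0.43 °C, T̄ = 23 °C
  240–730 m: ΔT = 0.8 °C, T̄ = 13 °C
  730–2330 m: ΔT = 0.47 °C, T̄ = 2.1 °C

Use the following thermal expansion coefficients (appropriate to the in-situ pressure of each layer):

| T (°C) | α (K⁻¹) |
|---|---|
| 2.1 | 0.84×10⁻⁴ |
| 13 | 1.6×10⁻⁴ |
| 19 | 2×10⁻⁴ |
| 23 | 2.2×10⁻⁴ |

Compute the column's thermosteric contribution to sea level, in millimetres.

Δh ≈ 149 mm

Layer 1 at 23 °C → α = 2.2×10⁻⁴ K⁻¹
Layer 2 at 13 °C → α = 1.6×10⁻⁴ K⁻¹
Layer 3 at 2.1 °C → α = 0.84×10⁻⁴ K⁻¹
240 × 2.2×10⁻⁴ × 0.43 = 0.022704 m
Layer 2: 0.8 × 490 × 1.6×10⁻⁴ = 0.06272 m
Layer 3: 1600 × 0.47 × 0.84×10⁻⁴ = 0.063168 m
Δh = 0.022704 + 0.06272 + 0.063168 = 0.148592 m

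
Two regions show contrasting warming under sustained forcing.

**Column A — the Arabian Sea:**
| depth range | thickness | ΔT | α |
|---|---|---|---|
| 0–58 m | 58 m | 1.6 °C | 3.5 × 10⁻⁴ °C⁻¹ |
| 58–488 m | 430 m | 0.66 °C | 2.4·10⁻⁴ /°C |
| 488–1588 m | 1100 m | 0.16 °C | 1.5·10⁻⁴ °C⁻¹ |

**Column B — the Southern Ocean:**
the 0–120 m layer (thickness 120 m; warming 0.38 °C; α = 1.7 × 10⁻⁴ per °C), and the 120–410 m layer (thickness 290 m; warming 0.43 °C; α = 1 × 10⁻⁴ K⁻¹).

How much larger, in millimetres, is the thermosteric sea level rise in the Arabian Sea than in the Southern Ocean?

110 mm

A 3.5×10⁻⁴ × 58 × 1.6 = 0.03248 m
A 58–488 m: 2.4×10⁻⁴ × 430 × 0.66 = 0.068112 m
A 0.16 × 1.5×10⁻⁴ × 1100 = 0.02640 m
A total: 0.126992 m
B 0–120 m: 0.38 × 120 × 1.7×10⁻⁴ = 0.007752 m
B Layer 2: 0.43 × 290 × 1×10⁻⁴ = 0.01247 m
B total: 0.020222 m
Difference: 0.126992 − 0.020222 = 0.10677 m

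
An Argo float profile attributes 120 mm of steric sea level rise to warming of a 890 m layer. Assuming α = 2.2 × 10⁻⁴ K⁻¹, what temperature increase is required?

ΔT = Δh/(αH) = 0.12 / (2.2×10⁻⁴ × 890) ≈ 0.6129 °C

about 0.613 °C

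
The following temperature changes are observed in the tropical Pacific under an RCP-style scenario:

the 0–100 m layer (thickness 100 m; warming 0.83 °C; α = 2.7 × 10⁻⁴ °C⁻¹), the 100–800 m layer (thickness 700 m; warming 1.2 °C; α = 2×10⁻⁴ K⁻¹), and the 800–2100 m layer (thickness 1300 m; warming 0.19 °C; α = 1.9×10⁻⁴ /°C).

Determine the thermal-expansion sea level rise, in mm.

100 × 2.7×10⁻⁴ × 0.83 = 0.02241 m
700 × 2×10⁻⁴ × 1.2 = 0.16800 m
Layer 3: 0.19 × 1300 × 1.9×10⁻⁴ = 0.04693 m
Δh = 0.02241 + 0.16800 + 0.04693 = 0.23734 m ≈ 237 mm

237 mm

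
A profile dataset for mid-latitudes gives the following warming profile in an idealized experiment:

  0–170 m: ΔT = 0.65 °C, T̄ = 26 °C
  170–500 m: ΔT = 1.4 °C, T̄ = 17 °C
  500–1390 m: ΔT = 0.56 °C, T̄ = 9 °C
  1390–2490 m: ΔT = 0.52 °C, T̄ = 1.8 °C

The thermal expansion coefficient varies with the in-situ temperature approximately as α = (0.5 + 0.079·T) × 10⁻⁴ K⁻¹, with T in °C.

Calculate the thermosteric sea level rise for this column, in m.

Layer 1: α = (0.5 + 0.079×26)×10⁻⁴ = 2.554×10⁻⁴ K⁻¹
Layer 2: α = (0.5 + 0.079×17)×10⁻⁴ = 1.843×10⁻⁴ K⁻¹
Layer 3: α = (0.5 + 0.079×9)×10⁻⁴ = 1.211×10⁻⁴ K⁻¹
Layer 4: α = (0.5 + 0.079×1.8)×10⁻⁴ = 0.6422×10⁻⁴ K⁻¹
Layer 1: 2.554×10⁻⁴ × 0.65 × 170 = 0.0282217 m
330 × 1.4 × 1.843×10⁻⁴ = 0.0851466 m
Layer 3: 890 × 1.211×10⁻⁴ × 0.56 = 0.06035624 m
Layer 4: 0.6422×10⁻⁴ × 0.52 × 1100 = 0.03673384 m
Δh = 0.0282217 + 0.0851466 + 0.06035624 + 0.03673384 = 0.21045838 m ≈ 0.210 m

0.210 m of thermosteric rise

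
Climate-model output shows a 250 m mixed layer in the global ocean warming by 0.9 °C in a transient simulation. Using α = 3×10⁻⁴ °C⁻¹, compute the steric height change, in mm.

Δh = αΔT·H = 3×10⁻⁴ × 0.9 × 250 = 0.06750 m

68 mm of thermosteric rise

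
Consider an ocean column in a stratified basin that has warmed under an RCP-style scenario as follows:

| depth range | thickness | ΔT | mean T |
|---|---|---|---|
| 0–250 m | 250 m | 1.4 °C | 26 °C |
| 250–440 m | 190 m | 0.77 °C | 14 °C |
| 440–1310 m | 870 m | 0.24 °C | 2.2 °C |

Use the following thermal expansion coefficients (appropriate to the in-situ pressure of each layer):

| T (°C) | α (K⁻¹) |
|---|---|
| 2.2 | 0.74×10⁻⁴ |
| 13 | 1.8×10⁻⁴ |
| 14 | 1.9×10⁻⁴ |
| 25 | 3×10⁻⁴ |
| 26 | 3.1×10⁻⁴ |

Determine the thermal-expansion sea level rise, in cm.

about 15 cm

Layer 1 at 26 °C → α = 3.1×10⁻⁴ K⁻¹
Layer 2 at 14 °C → α = 1.9×10⁻⁴ K⁻¹
Layer 3 at 2.2 °C → α = 0.74×10⁻⁴ K⁻¹
Layer 1: 250 × 1.4 × 3.1×10⁻⁴ = 0.10850 m
Layer 2: 1.9×10⁻⁴ × 0.77 × 190 = 0.027797 m
Layer 3: 0.74×10⁻⁴ × 870 × 0.24 = 0.0154512 m
Δh = 0.10850 + 0.027797 + 0.0154512 = 0.1517482 m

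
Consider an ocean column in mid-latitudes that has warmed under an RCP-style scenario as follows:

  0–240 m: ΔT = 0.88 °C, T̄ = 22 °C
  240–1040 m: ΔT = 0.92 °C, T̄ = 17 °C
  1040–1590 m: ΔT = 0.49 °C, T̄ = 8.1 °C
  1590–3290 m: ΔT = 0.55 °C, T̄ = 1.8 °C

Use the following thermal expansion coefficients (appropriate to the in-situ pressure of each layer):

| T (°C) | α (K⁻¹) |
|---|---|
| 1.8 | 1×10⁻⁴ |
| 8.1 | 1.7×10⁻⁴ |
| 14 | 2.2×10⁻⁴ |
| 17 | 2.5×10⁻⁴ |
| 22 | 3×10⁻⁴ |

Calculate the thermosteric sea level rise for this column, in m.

Layer 1 at 22 °C → α = 3×10⁻⁴ K⁻¹
Layer 2 at 17 °C → α = 2.5×10⁻⁴ K⁻¹
Layer 3 at 8.1 °C → α = 1.7×10⁻⁴ K⁻¹
Layer 4 at 1.8 °C → α = 1×10⁻⁴ K⁻¹
3×10⁻⁴ × 240 × 0.88 = 0.06336 m
800 × 2.5×10⁻⁴ × 0.92 = 0.18400 m
1040–1590 m: 0.49 × 1.7×10⁻⁴ × 550 = 0.045815 m
Layer 4: 1×10⁻⁴ × 1700 × 0.55 = 0.09350 m
Δh = 0.06336 + 0.18400 + 0.045815 + 0.09350 = 0.386675 m ≈ 0.387 m

about 0.387 m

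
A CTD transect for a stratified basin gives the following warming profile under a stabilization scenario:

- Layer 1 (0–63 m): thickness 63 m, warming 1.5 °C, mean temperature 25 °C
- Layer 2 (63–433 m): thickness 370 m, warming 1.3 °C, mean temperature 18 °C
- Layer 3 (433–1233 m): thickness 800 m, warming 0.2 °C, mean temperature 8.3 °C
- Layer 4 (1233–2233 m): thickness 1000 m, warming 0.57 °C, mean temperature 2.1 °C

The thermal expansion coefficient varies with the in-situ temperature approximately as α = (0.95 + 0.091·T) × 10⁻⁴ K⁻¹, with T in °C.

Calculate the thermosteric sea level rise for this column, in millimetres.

Layer 1: α = (0.95 + 0.091×25)×10⁻⁴ = 3.225×10⁻⁴ K⁻¹
Layer 2: α = (0.95 + 0.091×18)×10⁻⁴ = 2.588×10⁻⁴ K⁻¹
Layer 3: α = (0.95 + 0.091×8.3)×10⁻⁴ = 1.7053×10⁻⁴ K⁻¹
Layer 4: α = (0.95 + 0.091×2.1)×10⁻⁴ = 1.1411×10⁻⁴ K⁻¹
Layer 1: 63 × 1.5 × 3.225×10⁻⁴ = 0.03047625 m
2.588×10⁻⁴ × 370 × 1.3 = 0.1244828 m
433–1233 m: 1.7053×10⁻⁴ × 800 × 0.2 = 0.0272848 m
1233–2233 m: 0.57 × 1.1411×10⁻⁴ × 1000 = 0.0650427 m
Δh = 0.03047625 + 0.1244828 + 0.0272848 + 0.0650427 = 0.24728655 m ≈ 247 mm

about 247 mm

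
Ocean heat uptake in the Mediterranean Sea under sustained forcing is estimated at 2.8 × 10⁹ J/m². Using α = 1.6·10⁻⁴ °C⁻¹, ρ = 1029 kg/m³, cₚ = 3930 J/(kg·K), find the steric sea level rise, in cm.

11 cm

Δh = αQ/(ρcₚ) = 1.6×10⁻⁴ × 2.8×10⁹ / (1029 × 3930) ≈ 0.11078 m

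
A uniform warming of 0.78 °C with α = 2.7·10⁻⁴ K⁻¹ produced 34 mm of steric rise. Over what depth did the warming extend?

H = Δh/(αΔT) = 0.034 / (2.7×10⁻⁴ × 0.78) ≈ 161.4 m

about 161 m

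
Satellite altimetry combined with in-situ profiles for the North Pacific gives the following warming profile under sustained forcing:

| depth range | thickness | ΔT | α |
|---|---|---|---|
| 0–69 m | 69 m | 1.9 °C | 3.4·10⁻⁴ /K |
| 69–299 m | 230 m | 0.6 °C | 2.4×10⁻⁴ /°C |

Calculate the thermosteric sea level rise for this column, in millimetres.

Layer 1: 3.4×10⁻⁴ × 69 × 1.9 = 0.044574 m
Layer 2: 0.6 × 230 × 2.4×10⁻⁴ = 0.03312 m
Δh = 0.044574 + 0.03312 = 0.077694 m ≈ 77.7 mm

Δh = 77.7 mm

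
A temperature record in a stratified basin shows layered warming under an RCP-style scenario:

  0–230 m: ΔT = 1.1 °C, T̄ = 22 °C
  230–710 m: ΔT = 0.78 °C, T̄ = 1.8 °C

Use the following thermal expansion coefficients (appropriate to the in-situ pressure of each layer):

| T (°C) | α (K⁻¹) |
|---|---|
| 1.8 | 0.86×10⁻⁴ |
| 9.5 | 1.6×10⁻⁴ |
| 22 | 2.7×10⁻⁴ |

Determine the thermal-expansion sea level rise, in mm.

Layer 1 at 22 °C → α = 2.7×10⁻⁴ K⁻¹
Layer 2 at 1.8 °C → α = 0.86×10⁻⁴ K⁻¹
230 × 2.7×10⁻⁴ × 1.1 = 0.06831 m
230–710 m: 0.78 × 0.86×10⁻⁴ × 480 = 0.0321984 m
Δh = 0.06831 + 0.0321984 = 0.1005084 m

Δh ≈ 101 mm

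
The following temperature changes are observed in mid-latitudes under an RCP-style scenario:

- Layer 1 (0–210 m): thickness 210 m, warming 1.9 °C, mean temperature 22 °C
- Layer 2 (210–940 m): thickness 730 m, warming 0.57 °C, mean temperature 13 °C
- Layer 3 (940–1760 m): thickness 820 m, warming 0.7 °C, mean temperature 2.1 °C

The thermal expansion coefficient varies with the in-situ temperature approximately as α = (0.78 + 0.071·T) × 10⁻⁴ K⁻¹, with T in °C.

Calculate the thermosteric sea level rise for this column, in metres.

Layer 1: α = (0.78 + 0.071×22)×10⁻⁴ = 2.342×10⁻⁴ K⁻¹
Layer 2: α = (0.78 + 0.071×13)×10⁻⁴ = 1.703×10⁻⁴ K⁻¹
Layer 3: α = (0.78 + 0.071×2.1)×10⁻⁴ = 0.9291×10⁻⁴ K⁻¹
0–210 m: 1.9 × 2.342×10⁻⁴ × 210 = 0.0934458 m
Layer 2: 0.57 × 730 × 1.703×10⁻⁴ = 0.07086183 m
940–1760 m: 0.7 × 0.9291×10⁻⁴ × 820 = 0.05333034 m
Δh = 0.0934458 + 0.07086183 + 0.05333034 = 0.21763797 m

Δh = 0.218 m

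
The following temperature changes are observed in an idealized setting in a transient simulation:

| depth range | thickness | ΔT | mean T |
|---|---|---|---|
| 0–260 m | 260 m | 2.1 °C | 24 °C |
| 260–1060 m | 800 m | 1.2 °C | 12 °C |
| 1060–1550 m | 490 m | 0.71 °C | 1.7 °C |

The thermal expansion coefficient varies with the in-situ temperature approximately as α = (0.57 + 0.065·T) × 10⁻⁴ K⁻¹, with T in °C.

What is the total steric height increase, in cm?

about 27 cm

Layer 1: α = (0.57 + 0.065×24)×10⁻⁴ = 2.13×10⁻⁴ K⁻¹
Layer 2: α = (0.57 + 0.065×12)×10⁻⁴ = 1.35×10⁻⁴ K⁻¹
Layer 3: α = (0.57 + 0.065×1.7)×10⁻⁴ = 0.6805×10⁻⁴ K⁻¹
2.13×10⁻⁴ × 260 × 2.1 = 0.116298 m
Layer 2: 800 × 1.2 × 1.35×10⁻⁴ = 0.12960 m
0.6805×10⁻⁴ × 490 × 0.71 = 0.023674595 m
Δh = 0.116298 + 0.12960 + 0.023674595 = 0.269572595 m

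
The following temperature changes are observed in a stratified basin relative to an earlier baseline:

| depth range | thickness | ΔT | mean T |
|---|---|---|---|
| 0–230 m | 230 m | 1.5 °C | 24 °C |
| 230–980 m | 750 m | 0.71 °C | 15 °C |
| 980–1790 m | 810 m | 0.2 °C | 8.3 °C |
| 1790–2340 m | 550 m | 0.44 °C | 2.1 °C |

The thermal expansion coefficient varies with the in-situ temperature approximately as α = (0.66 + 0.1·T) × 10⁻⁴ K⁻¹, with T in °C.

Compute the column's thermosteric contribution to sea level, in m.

about 0.266 m

Layer 1: α = (0.66 + 0.1×24)×10⁻⁴ = 3.06×10⁻⁴ K⁻¹
Layer 2: α = (0.66 + 0.1×15)×10⁻⁴ = 2.16×10⁻⁴ K⁻¹
Layer 3: α = (0.66 + 0.1×8.3)×10⁻⁴ = 1.49×10⁻⁴ K⁻¹
Layer 4: α = (0.66 + 0.1×2.1)×10⁻⁴ = 0.87×10⁻⁴ K⁻¹
1.5 × 230 × 3.06×10⁻⁴ = 0.10557 m
230–980 m: 2.16×10⁻⁴ × 750 × 0.71 = 0.11502 m
1.49×10⁻⁴ × 810 × 0.2 = 0.024138 m
1790–2340 m: 0.87×10⁻⁴ × 550 × 0.44 = 0.021054 m
Δh = 0.10557 + 0.11502 + 0.024138 + 0.021054 = 0.265782 m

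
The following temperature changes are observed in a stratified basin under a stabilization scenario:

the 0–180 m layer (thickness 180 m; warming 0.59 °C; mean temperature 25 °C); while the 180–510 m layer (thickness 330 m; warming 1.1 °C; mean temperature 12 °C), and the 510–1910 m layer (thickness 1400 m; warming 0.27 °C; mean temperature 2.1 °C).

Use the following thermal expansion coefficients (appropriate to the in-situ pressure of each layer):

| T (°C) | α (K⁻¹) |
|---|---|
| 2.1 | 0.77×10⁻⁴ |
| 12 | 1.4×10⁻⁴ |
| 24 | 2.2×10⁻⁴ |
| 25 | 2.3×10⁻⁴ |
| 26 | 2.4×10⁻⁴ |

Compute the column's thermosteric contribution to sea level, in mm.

Layer 1 at 25 °C → α = 2.3×10⁻⁴ K⁻¹
Layer 2 at 12 °C → α = 1.4×10⁻⁴ K⁻¹
Layer 3 at 2.1 °C → α = 0.77×10⁻⁴ K⁻¹
Layer 1: 2.3×10⁻⁴ × 180 × 0.59 = 0.024426 m
1.1 × 330 × 1.4×10⁻⁴ = 0.05082 m
0.77×10⁻⁴ × 1400 × 0.27 = 0.029106 m
Δh = 0.024426 + 0.05082 + 0.029106 = 0.104352 m

about 100 mm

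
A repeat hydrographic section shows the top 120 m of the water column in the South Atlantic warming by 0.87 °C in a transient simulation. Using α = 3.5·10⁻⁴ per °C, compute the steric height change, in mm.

37 mm of thermosteric rise

Δh = αΔT·H = 3.5×10⁻⁴ × 0.87 × 120 = 0.03654 m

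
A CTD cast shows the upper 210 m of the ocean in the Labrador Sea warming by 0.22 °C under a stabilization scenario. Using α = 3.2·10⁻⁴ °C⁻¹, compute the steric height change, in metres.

Δh = 0.0148 m

Δh = αΔT·H = 3.2×10⁻⁴ × 0.22 × 210 = 0.014784 m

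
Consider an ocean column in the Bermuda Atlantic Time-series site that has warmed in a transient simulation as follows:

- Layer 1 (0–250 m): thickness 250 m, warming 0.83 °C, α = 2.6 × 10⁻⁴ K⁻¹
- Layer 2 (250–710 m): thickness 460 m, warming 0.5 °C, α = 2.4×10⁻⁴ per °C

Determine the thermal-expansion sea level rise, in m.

0–250 m: 2.6×10⁻⁴ × 0.83 × 250 = 0.05395 m
Layer 2: 0.5 × 460 × 2.4×10⁻⁴ = 0.05520 m
Δh = 0.05395 + 0.05520 = 0.10915 m

about 0.109 m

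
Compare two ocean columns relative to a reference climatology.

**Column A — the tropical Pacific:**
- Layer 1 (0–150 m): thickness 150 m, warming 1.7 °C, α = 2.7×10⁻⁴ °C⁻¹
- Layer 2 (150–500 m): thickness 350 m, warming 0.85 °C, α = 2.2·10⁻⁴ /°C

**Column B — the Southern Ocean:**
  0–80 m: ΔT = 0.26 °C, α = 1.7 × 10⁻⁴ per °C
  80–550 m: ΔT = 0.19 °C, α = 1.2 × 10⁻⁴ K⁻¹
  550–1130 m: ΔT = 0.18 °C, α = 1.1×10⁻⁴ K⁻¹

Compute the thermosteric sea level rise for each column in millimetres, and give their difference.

A 2.7×10⁻⁴ × 150 × 1.7 = 0.06885 m
A 2.2×10⁻⁴ × 0.85 × 350 = 0.06545 m
A total: 0.13430 m
B 0–80 m: 0.26 × 1.7×10⁻⁴ × 80 = 0.003536 m
B 0.19 × 470 × 1.2×10⁻⁴ = 0.010716 m
B Layer 3: 1.1×10⁻⁴ × 580 × 0.18 = 0.011484 m
B total: 0.025736 m
Difference: 0.13430 − 0.025736 = 0.108564 m

A: 130 mm; B: 26 mm; difference 110 mm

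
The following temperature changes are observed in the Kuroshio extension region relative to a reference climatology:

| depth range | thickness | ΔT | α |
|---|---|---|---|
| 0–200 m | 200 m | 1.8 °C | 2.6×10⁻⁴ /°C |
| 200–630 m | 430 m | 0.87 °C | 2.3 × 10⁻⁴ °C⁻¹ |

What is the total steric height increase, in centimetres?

0–200 m: 2.6×10⁻⁴ × 1.8 × 200 = 0.09360 m
2.3×10⁻⁴ × 0.87 × 430 = 0.086043 m
Δh = 0.09360 + 0.086043 = 0.179643 m

18.0 cm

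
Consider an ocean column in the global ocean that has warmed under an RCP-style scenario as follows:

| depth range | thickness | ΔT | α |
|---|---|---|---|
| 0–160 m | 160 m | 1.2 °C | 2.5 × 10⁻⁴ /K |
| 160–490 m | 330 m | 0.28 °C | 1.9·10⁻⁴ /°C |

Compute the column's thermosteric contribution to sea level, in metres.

160 × 1.2 × 2.5×10⁻⁴ = 0.04800 m
160–490 m: 0.28 × 1.9×10⁻⁴ × 330 = 0.017556 m
Δh = 0.04800 + 0.017556 = 0.065556 m ≈ 0.066 m

Δh ≈ 0.066 m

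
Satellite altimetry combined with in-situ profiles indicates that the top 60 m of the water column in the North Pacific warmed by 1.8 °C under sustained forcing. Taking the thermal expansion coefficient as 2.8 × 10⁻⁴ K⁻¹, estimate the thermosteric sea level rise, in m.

Δh = αΔT·H = 2.8×10⁻⁴ × 1.8 × 60 = 0.03024 m

Δh ≈ 0.0302 m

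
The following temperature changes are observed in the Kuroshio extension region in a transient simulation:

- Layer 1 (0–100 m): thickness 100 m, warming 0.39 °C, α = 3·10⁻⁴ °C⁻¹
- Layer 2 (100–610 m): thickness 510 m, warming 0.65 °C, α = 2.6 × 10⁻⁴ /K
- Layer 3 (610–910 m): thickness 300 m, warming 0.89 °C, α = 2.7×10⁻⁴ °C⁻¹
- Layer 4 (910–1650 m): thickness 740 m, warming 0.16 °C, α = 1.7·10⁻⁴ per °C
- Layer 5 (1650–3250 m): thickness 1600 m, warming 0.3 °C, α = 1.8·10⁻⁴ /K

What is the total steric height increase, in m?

0–100 m: 100 × 3×10⁻⁴ × 0.39 = 0.01170 m
Layer 2: 2.6×10⁻⁴ × 0.65 × 510 = 0.08619 m
300 × 2.7×10⁻⁴ × 0.89 = 0.07209 m
740 × 0.16 × 1.7×10⁻⁴ = 0.020128 m
1600 × 1.8×10⁻⁴ × 0.3 = 0.08640 m
Δh = 0.01170 + 0.08619 + 0.07209 + 0.020128 + 0.08640 = 0.276508 m

about 0.277 m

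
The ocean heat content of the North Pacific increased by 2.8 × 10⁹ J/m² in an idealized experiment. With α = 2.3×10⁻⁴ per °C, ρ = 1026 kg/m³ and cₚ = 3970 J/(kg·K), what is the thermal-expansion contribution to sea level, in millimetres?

about 158 mm

Δh = αQ/(ρcₚ) = 2.3×10⁻⁴ × 2.8×10⁹ / (1026 × 3970) ≈ 0.15811 m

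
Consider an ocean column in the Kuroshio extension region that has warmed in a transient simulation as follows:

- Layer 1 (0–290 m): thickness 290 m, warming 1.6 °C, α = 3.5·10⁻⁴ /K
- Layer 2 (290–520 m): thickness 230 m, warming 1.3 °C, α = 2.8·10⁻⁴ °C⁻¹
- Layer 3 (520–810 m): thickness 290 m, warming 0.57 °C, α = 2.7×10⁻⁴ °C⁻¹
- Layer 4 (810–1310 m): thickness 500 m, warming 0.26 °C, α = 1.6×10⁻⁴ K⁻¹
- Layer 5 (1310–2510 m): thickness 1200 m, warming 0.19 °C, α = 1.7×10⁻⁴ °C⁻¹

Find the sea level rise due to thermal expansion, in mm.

0–290 m: 290 × 3.5×10⁻⁴ × 1.6 = 0.16240 m
Layer 2: 1.3 × 230 × 2.8×10⁻⁴ = 0.08372 m
Layer 3: 290 × 2.7×10⁻⁴ × 0.57 = 0.044631 m
Layer 4: 0.26 × 500 × 1.6×10⁻⁴ = 0.02080 m
Layer 5: 1200 × 1.7×10⁻⁴ × 0.19 = 0.03876 m
Δh = 0.16240 + 0.08372 + 0.044631 + 0.02080 + 0.03876 = 0.350311 m

350 mm of thermosteric rise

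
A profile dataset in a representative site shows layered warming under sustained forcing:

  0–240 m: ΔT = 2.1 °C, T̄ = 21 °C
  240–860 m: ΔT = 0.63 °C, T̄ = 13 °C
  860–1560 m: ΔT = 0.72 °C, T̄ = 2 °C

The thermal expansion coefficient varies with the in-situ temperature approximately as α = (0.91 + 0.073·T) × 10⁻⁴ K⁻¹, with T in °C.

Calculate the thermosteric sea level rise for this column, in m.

Layer 1: α = (0.91 + 0.073×21)×10⁻⁴ = 2.443×10⁻⁴ K⁻¹
Layer 2: α = (0.91 + 0.073×13)×10⁻⁴ = 1.859×10⁻⁴ K⁻¹
Layer 3: α = (0.91 + 0.073×2)×10⁻⁴ = 1.056×10⁻⁴ K⁻¹
2.1 × 2.443×10⁻⁴ × 240 = 0.1231272 m
240–860 m: 0.63 × 620 × 1.859×10⁻⁴ = 0.07261254 m
Layer 3: 700 × 0.72 × 1.056×10⁻⁴ = 0.0532224 m
Δh = 0.1231272 + 0.07261254 + 0.0532224 = 0.24896214 m

Δh = 0.249 m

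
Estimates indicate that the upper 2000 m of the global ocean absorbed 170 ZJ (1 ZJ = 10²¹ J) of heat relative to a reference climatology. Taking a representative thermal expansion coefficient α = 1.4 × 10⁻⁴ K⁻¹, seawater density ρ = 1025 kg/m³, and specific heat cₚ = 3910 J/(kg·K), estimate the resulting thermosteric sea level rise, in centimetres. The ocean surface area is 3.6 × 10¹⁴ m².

Per unit area: Q = 170×10²¹ / (3.6×10¹⁴) ≈ 4.722×10⁸ J/m²
Δh = αQ/(ρcₚ) = 1.4×10⁻⁴ × 4.722×10⁸ / (1025 × 3910) ≈ 0.016495 m

Δh = 1.6 cm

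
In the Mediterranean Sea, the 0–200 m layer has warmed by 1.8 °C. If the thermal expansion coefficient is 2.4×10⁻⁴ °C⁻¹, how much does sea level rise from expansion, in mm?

Δh = αΔT·H = 2.4×10⁻⁴ × 1.8 × 200 = 0.08640 m

Δh = 86 mm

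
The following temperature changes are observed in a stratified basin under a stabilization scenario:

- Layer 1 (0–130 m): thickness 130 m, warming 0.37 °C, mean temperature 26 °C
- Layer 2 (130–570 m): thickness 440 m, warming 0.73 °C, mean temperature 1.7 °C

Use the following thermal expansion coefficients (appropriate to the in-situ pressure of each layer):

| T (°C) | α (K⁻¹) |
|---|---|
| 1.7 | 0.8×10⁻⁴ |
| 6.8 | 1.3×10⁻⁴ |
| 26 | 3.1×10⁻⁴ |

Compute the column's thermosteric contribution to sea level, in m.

Layer 1 at 26 °C → α = 3.1×10⁻⁴ K⁻¹
Layer 2 at 1.7 °C → α = 0.8×10⁻⁴ K⁻¹
0.37 × 3.1×10⁻⁴ × 130 = 0.014911 m
Layer 2: 440 × 0.8×10⁻⁴ × 0.73 = 0.025696 m
Δh = 0.014911 + 0.025696 = 0.040607 m

0.041 m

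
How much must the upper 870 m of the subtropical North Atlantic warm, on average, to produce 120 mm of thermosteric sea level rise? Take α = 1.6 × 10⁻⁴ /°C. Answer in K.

about 0.862 K

ΔT = Δh/(αH) = 0.12 / (1.6×10⁻⁴ × 870) ≈ 0.8621 K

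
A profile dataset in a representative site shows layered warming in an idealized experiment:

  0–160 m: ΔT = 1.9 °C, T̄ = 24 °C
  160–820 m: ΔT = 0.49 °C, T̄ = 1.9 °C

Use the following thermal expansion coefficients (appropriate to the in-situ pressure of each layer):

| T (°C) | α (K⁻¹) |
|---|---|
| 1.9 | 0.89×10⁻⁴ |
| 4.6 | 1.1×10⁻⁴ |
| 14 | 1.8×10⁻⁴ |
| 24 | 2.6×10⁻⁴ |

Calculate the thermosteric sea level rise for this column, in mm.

Layer 1 at 24 °C → α = 2.6×10⁻⁴ K⁻¹
Layer 2 at 1.9 °C → α = 0.89×10⁻⁴ K⁻¹
2.6×10⁻⁴ × 160 × 1.9 = 0.07904 m
Layer 2: 660 × 0.49 × 0.89×10⁻⁴ = 0.0287826 m
Δh = 0.07904 + 0.0287826 = 0.1078226 m

Δh ≈ 110 mm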